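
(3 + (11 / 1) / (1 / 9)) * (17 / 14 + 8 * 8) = 46563 / 7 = 6651.86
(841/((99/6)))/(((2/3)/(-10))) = -8410/11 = -764.55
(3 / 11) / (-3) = -1 / 11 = -0.09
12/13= 0.92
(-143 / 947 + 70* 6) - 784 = -344851 / 947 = -364.15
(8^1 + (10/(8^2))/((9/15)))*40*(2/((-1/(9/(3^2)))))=-3965/6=-660.83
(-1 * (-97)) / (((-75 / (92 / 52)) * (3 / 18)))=-4462 / 325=-13.73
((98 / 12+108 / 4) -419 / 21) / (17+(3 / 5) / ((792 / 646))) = 70290 / 80801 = 0.87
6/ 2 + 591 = 594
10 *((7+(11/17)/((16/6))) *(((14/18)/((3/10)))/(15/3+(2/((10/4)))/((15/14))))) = 4309375/131886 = 32.67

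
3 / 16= 0.19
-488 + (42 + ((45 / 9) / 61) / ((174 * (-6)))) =-446.00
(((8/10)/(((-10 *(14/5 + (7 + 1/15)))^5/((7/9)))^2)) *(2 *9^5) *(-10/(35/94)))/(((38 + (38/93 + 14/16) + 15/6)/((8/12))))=-62719072497/223922599471692302610595840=-0.00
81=81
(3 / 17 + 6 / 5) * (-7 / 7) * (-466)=54522 / 85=641.44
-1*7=-7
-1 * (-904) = 904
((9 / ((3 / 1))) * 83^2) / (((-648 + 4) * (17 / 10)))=-103335 / 5474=-18.88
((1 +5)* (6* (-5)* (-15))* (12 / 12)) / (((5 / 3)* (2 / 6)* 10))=486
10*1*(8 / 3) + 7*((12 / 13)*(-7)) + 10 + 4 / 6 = -308 / 39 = -7.90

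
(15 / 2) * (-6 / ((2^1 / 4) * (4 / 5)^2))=-1125 / 8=-140.62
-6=-6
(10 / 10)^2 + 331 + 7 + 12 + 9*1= 360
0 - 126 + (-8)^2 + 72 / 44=-60.36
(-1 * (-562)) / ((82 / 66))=18546 / 41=452.34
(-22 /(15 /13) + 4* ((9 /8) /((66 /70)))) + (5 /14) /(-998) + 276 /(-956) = -8035026313 /550985820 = -14.58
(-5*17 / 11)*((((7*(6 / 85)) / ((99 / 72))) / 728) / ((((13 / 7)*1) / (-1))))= 42 / 20449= 0.00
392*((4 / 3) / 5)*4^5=107042.13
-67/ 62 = -1.08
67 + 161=228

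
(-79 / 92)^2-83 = -696271 / 8464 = -82.26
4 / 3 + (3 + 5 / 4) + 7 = 151 / 12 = 12.58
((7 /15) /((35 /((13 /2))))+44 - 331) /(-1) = 43037 /150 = 286.91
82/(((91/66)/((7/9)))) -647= -23429/39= -600.74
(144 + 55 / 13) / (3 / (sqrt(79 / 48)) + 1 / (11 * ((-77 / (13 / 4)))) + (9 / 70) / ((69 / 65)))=-8339410817276 / 2616570518873 + 140412391420224 * sqrt(237) / 34015416745349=60.36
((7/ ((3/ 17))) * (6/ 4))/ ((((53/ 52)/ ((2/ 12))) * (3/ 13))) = 20111/ 477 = 42.16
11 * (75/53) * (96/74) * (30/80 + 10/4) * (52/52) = 113850/1961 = 58.06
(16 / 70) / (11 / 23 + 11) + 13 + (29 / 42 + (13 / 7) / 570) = 300946 / 21945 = 13.71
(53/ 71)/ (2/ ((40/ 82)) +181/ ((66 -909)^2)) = 0.18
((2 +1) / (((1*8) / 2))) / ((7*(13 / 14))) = 0.12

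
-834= -834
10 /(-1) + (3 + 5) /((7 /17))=9.43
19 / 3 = 6.33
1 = 1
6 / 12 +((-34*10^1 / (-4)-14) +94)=331 / 2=165.50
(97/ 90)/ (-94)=-0.01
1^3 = 1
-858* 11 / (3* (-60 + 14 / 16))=2288 / 43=53.21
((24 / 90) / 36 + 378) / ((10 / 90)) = 3402.07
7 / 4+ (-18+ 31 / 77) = -4881 / 308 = -15.85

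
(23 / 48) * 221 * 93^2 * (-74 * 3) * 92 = -37412399817 / 2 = -18706199908.50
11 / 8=1.38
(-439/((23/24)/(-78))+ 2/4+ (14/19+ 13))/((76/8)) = 31241147/8303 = 3762.63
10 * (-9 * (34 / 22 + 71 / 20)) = -10089 / 22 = -458.59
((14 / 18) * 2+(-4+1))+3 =14 / 9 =1.56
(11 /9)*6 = 22 /3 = 7.33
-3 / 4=-0.75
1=1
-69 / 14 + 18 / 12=-24 / 7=-3.43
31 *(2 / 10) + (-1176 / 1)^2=6914911 / 5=1382982.20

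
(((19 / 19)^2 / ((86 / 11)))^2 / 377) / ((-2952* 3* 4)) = -0.00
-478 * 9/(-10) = 2151/5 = 430.20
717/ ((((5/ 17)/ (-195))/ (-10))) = 4753710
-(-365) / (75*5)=73 / 75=0.97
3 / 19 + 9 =174 / 19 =9.16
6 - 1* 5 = 1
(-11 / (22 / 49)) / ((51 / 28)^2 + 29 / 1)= -19208 / 25337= -0.76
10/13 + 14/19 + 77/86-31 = -607491/21242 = -28.60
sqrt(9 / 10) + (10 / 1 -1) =3 * sqrt(10) / 10 + 9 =9.95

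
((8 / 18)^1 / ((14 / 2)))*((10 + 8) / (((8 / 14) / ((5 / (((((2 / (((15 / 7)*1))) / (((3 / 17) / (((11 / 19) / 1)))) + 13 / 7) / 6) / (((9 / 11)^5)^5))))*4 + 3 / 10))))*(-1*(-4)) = 58901922711927189097794006308292 / 15949228883964853303167622098455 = 3.69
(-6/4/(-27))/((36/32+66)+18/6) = 4/5049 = 0.00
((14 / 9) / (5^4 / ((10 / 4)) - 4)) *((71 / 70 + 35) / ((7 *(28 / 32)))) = 10084 / 271215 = 0.04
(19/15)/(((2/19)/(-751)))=-271111/30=-9037.03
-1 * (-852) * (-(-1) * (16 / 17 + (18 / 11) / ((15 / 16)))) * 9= 19262016 / 935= 20601.09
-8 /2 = -4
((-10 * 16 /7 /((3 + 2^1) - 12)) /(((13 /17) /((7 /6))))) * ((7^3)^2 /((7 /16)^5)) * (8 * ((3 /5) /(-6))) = -1140850688 /39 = -29252581.74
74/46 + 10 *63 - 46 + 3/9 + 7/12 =161881/276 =586.53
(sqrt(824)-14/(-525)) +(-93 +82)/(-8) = 841/600 +2*sqrt(206) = 30.11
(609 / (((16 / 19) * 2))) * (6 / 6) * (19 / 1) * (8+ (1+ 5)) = 1538943 / 16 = 96183.94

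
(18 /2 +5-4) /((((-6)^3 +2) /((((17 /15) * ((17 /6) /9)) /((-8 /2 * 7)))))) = 289 /485352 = 0.00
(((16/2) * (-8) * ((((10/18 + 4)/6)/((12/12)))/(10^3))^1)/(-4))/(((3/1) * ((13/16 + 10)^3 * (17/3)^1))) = 167936/297071512875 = 0.00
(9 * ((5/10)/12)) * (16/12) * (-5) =-5/2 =-2.50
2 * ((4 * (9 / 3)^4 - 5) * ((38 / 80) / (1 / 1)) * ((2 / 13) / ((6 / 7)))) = 42427 / 780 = 54.39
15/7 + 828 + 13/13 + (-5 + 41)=6070/7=867.14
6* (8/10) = 24/5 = 4.80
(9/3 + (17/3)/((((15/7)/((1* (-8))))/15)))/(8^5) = -943/98304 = -0.01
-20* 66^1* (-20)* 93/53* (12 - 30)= -44193600/53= -833841.51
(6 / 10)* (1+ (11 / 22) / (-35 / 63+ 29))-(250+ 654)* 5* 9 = -104139237 / 2560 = -40679.39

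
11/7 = 1.57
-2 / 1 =-2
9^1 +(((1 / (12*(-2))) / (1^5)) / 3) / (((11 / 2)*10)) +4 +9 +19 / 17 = 1556263 / 67320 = 23.12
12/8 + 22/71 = 257/142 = 1.81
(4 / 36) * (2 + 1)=1 / 3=0.33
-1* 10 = -10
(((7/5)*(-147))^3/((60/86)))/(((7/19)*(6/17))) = -240201963267/2500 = -96080785.31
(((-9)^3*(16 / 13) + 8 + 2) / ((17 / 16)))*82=-15132608 / 221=-68473.34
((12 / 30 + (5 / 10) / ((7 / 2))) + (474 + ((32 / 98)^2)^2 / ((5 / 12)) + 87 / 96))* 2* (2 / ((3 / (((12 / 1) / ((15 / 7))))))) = 146188094651 / 41177150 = 3550.22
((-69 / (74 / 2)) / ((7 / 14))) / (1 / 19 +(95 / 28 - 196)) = 73416 / 3790243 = 0.02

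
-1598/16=-799/8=-99.88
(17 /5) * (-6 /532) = -51 /1330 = -0.04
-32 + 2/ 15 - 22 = -808/ 15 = -53.87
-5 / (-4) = 5 / 4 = 1.25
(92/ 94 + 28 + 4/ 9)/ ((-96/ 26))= -80899/ 10152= -7.97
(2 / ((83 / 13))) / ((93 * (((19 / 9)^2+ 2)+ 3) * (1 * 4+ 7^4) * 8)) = 27 / 1458479320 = 0.00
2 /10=1 /5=0.20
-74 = -74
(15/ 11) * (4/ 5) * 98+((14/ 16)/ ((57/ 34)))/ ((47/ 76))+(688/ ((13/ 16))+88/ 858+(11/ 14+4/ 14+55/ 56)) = 1080212401/ 1129128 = 956.68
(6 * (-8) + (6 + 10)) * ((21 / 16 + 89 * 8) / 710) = -11413 / 355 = -32.15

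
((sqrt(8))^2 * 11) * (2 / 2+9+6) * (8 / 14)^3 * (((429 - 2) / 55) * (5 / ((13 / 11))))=5496832 / 637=8629.25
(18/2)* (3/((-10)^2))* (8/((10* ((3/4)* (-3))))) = -12/125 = -0.10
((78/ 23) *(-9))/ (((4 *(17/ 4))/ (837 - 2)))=-586170/ 391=-1499.16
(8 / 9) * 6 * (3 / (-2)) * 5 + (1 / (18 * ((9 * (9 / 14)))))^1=-29153 / 729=-39.99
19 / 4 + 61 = 263 / 4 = 65.75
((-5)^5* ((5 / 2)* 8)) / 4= -15625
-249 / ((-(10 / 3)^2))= 2241 / 100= 22.41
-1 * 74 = -74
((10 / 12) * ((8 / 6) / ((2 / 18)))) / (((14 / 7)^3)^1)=5 / 4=1.25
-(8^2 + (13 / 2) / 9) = -1165 / 18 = -64.72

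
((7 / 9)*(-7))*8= -392 / 9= -43.56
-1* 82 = -82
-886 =-886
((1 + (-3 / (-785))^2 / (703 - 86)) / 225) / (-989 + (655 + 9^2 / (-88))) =-33458553392 / 2521339570175625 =-0.00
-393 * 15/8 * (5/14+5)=-442125/112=-3947.54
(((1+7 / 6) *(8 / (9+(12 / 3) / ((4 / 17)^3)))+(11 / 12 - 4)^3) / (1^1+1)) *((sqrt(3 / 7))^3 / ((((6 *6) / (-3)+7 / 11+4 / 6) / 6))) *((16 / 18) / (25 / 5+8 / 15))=1081693415 *sqrt(21) / 13403237736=0.37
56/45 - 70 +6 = -2824/45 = -62.76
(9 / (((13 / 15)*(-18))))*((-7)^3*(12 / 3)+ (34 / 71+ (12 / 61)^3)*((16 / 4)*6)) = 164418841230 / 209503463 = 784.80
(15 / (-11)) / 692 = -15 / 7612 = -0.00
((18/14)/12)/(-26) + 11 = 8005/728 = 11.00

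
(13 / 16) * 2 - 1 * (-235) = 1893 / 8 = 236.62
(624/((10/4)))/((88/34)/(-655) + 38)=1389648/211543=6.57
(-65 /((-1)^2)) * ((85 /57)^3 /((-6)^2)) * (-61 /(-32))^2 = -148535343125 /6826954752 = -21.76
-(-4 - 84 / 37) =232 / 37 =6.27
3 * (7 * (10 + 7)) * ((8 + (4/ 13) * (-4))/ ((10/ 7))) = 109956/ 65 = 1691.63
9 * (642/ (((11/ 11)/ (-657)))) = -3796146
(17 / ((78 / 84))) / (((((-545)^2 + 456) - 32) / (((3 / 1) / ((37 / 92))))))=0.00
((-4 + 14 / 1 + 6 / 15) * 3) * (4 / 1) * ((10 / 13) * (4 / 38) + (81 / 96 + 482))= 11451111 / 190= 60269.01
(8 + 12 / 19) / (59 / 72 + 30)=11808 / 42161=0.28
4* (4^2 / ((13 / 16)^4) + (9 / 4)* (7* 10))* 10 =221877340 / 28561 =7768.54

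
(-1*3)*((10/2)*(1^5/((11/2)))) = -30/11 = -2.73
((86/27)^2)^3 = 404567235136/387420489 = 1044.26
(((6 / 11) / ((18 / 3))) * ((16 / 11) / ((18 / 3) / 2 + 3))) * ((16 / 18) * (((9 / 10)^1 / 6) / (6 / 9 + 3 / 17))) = 272 / 78045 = 0.00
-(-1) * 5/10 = 0.50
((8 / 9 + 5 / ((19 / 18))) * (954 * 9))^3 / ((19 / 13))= 77107973372596.66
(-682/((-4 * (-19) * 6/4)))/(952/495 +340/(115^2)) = -3.07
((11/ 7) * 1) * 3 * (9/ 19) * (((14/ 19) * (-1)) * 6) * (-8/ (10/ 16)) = 228096/ 1805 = 126.37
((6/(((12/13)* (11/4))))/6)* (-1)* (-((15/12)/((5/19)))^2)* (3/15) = 4693/2640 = 1.78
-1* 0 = 0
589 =589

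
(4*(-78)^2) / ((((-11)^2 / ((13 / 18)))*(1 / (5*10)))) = 878800 / 121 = 7262.81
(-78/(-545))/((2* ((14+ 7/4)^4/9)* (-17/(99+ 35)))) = -445952/5405599395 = -0.00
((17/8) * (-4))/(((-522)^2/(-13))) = 221/544968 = 0.00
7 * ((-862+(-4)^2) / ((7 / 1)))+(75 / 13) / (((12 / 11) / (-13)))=-3659 / 4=-914.75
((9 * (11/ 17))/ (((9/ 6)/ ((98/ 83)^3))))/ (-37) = -62118672/ 359654023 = -0.17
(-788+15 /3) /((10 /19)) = -14877 /10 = -1487.70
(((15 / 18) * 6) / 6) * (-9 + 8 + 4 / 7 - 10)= -365 / 42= -8.69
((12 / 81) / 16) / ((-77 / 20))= -5 / 2079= -0.00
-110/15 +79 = 215/3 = 71.67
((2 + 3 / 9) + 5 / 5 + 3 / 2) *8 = 116 / 3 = 38.67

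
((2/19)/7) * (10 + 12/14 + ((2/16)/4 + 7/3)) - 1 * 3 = -125179/44688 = -2.80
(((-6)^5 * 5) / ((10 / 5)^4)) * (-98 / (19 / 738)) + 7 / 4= 702989413 / 76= 9249860.70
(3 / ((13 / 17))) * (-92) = -4692 / 13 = -360.92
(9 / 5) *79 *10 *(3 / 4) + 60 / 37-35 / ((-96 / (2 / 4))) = 7589231 / 7104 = 1068.30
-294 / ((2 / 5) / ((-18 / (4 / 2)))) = 6615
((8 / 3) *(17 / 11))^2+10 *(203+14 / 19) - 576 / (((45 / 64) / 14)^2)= -39020156542 / 172425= -226302.20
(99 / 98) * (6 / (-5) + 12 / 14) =-594 / 1715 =-0.35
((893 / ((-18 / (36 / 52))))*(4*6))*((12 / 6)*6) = -128592 / 13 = -9891.69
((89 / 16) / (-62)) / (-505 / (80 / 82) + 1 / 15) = 1335 / 7701268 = 0.00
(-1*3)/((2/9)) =-27/2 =-13.50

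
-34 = -34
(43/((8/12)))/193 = 129/386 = 0.33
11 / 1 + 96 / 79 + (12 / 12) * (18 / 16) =8431 / 632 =13.34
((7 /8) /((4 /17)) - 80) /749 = -2441 /23968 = -0.10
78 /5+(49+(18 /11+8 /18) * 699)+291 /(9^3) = 20307904 /13365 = 1519.48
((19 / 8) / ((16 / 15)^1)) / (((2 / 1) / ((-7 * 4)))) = -1995 / 64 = -31.17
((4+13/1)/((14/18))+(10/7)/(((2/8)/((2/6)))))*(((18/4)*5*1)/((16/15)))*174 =9767925/112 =87213.62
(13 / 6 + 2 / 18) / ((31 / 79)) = 5.80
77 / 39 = 1.97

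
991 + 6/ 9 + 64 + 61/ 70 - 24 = 216833/ 210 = 1032.54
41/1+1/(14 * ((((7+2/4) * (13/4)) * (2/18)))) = 18667/455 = 41.03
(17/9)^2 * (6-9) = -289/27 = -10.70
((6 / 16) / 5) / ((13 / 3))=9 / 520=0.02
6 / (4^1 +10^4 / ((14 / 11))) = 21 / 27514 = 0.00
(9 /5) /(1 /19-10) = -19 /105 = -0.18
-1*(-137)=137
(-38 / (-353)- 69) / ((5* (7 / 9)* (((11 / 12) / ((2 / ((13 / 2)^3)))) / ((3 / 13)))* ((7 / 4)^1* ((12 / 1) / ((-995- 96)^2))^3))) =-492125039104859119188948 / 27171078935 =-18112090443009.09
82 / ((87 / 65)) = 61.26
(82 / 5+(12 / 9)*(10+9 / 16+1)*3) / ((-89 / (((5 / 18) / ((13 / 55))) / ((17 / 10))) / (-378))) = 7236075 / 39338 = 183.95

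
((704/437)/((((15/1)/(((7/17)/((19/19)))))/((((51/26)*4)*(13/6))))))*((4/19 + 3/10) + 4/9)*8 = 1399552/243675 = 5.74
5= 5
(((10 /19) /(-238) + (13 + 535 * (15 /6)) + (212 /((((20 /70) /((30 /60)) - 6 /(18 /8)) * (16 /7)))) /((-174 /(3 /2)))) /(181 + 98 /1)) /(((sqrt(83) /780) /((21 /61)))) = 4053229131835 * sqrt(83) /258751460176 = 142.71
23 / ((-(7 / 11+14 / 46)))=-5819 / 238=-24.45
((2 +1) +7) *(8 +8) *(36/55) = 1152/11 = 104.73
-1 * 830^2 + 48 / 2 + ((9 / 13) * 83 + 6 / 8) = -35818525 / 52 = -688817.79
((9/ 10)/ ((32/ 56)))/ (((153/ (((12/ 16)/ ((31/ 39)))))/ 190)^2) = 19217835/ 8887328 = 2.16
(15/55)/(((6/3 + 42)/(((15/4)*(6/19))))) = 0.01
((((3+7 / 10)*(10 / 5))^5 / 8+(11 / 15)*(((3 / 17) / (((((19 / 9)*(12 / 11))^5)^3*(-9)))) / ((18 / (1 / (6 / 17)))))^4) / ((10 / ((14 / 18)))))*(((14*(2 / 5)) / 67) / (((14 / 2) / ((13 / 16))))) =14256585658795134991831352057319200410233484507370907420196685090334915346242967037129542655918930028437986743123768093972659 / 6811657951072546512378172175002204304570926107041790163484950461285261633981307288921948269004628428261699816500756480000000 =2.09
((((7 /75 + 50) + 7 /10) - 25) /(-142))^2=0.03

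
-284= -284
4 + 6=10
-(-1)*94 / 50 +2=97 / 25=3.88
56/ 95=0.59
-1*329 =-329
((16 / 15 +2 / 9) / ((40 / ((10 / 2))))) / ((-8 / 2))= -0.04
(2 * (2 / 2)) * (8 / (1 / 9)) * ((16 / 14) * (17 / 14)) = 9792 / 49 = 199.84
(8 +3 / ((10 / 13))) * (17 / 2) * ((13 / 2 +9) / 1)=62713 / 40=1567.82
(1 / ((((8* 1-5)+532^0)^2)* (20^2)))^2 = 1 / 40960000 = 0.00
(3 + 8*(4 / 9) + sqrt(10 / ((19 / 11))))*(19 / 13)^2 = 19*sqrt(2090) / 169 + 21299 / 1521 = 19.14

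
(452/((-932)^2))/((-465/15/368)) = -10396/1682959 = -0.01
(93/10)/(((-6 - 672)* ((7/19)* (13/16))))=-2356/51415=-0.05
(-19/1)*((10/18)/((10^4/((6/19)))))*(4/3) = -1/2250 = -0.00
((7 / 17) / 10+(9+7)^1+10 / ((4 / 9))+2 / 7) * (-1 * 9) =-207918 / 595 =-349.44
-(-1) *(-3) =-3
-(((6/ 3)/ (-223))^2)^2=-0.00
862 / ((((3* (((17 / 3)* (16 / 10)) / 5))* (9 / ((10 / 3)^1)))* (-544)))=-53875 / 499392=-0.11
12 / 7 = 1.71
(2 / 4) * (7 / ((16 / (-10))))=-35 / 16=-2.19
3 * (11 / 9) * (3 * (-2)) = -22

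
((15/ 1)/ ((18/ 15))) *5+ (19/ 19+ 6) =139/ 2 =69.50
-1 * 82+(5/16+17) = -1035/16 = -64.69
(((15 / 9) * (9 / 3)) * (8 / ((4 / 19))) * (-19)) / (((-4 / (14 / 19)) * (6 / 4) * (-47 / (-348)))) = 154280 / 47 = 3282.55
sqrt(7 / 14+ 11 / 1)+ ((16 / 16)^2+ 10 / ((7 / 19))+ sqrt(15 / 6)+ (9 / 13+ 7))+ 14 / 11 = sqrt(10) / 2+ sqrt(46) / 2+ 37145 / 1001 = 42.08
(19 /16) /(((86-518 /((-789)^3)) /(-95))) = -886560169545 /675848647232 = -1.31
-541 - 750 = -1291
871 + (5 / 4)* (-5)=3459 / 4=864.75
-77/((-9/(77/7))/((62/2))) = 26257/9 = 2917.44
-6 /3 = -2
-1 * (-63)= 63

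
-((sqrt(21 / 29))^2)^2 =-441 / 841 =-0.52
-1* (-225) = 225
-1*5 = -5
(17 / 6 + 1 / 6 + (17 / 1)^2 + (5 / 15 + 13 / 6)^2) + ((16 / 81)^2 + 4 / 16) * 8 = 7887953 / 26244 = 300.56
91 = 91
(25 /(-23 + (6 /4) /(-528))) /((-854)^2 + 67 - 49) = -4400 /2952708699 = -0.00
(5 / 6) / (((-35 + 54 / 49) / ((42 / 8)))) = -1715 / 13288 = -0.13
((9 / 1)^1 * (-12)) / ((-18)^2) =-1 / 3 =-0.33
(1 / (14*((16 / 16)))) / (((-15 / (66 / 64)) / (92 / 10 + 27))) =-1991 / 11200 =-0.18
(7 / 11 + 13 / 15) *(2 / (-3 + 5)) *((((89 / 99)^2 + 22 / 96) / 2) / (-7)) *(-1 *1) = 720409 / 6468660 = 0.11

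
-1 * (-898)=898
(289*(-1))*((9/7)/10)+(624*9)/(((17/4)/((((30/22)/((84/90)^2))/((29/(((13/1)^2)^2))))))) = 5413353203439/2657270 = 2037185.99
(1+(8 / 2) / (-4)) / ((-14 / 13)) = 0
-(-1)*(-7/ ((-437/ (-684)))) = -252/ 23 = -10.96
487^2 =237169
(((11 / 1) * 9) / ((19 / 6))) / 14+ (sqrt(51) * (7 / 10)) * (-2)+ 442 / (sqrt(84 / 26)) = 238.14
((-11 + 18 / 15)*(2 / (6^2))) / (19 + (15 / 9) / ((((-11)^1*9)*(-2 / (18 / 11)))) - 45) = 5929 / 282990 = 0.02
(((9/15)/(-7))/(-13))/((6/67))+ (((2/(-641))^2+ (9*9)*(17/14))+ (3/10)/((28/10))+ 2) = 100.54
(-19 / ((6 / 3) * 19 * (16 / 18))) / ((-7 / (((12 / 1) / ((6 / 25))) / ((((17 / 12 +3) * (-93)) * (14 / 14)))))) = -225 / 23002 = -0.01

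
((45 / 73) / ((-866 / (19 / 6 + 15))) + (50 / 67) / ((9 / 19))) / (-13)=-0.12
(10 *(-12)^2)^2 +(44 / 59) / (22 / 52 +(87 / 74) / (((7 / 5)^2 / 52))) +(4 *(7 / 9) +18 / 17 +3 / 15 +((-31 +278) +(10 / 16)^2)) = 8927466432994193509 / 4304775539520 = 2073851.78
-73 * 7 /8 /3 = -511 /24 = -21.29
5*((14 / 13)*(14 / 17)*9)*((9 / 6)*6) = 79380 / 221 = 359.19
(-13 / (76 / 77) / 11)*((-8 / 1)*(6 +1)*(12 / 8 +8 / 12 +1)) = 637 / 3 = 212.33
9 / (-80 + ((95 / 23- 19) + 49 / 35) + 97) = 1035 / 406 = 2.55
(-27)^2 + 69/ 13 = 9546/ 13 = 734.31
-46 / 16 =-23 / 8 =-2.88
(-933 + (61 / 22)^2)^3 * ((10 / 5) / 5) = -89825707146836051 / 283449760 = -316901687.08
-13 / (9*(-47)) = 13 / 423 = 0.03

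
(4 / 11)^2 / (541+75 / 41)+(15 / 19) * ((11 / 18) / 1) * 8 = 37030757 / 9593727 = 3.86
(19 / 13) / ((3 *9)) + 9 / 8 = 3311 / 2808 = 1.18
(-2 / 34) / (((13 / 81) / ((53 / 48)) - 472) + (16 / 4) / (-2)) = 1431 / 11527462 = 0.00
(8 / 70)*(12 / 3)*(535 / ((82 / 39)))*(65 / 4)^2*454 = 4002219975 / 287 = 13945017.33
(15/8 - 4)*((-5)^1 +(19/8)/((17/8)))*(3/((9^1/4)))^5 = 34.77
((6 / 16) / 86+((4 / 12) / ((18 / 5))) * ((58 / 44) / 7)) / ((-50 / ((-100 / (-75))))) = -31177 / 53638200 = -0.00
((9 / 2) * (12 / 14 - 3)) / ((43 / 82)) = -5535 / 301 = -18.39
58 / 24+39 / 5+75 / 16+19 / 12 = 16.49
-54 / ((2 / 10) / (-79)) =21330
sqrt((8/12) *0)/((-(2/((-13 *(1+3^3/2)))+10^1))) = 0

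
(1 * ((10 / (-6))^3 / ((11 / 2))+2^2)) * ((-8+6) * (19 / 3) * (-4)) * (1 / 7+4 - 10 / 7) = 386992 / 891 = 434.33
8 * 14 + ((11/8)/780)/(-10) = 112.00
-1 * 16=-16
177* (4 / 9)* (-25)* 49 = -289100 / 3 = -96366.67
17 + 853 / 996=17785 / 996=17.86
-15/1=-15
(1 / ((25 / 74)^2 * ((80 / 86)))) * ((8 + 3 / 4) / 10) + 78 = 4312069 / 50000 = 86.24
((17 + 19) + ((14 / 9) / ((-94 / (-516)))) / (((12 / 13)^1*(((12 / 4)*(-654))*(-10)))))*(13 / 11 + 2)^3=2562015115975 / 2209263012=1159.67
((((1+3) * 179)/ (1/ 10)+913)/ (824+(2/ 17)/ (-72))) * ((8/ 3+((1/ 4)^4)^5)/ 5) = 3621553807383779553/ 693086775295344640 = 5.23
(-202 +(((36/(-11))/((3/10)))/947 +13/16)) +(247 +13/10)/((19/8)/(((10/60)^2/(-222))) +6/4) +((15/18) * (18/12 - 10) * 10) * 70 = -54404847895587/10544504080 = -5159.55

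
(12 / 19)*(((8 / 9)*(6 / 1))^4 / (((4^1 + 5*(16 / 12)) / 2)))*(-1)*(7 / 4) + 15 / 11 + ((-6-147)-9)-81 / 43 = -26706968 / 80883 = -330.19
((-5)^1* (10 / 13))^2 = 2500 / 169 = 14.79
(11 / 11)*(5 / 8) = 5 / 8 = 0.62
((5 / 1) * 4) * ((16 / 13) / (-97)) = -320 / 1261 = -0.25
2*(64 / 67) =128 / 67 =1.91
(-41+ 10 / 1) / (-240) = 31 / 240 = 0.13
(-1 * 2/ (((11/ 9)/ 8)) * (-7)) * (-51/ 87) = -17136/ 319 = -53.72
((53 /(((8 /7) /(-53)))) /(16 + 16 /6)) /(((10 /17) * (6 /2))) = -74.61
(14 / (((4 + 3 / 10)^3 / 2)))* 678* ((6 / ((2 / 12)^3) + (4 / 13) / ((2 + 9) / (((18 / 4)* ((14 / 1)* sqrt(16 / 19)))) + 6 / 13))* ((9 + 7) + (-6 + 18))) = 1308059397324288000 / 150873516791 -76620031488000* sqrt(19) / 150873516791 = 8667693.62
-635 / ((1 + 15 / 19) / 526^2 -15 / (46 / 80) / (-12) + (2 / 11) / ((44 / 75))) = -2322480250255 / 9084507193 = -255.65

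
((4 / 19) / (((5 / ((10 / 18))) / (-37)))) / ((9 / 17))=-2516 / 1539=-1.63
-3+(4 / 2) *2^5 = 61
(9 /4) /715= 9 /2860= 0.00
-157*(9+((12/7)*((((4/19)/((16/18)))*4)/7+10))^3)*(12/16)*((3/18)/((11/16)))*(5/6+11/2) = -443778595840410/467184179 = -949900.74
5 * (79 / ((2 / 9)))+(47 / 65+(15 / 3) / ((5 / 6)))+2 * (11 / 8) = 464613 / 260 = 1786.97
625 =625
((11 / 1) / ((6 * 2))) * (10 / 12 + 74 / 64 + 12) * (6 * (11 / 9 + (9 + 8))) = 1402.07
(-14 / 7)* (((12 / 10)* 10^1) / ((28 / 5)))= -30 / 7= -4.29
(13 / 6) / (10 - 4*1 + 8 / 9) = 39 / 124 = 0.31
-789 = -789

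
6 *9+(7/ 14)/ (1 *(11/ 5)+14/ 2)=4973/ 92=54.05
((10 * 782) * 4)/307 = 31280/307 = 101.89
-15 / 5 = -3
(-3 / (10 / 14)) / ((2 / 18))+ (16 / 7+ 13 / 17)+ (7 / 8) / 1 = -161243 / 4760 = -33.87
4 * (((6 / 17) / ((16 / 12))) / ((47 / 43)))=774 / 799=0.97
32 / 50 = 16 / 25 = 0.64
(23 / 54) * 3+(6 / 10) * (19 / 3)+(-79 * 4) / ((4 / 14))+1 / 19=-1882487 / 1710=-1100.87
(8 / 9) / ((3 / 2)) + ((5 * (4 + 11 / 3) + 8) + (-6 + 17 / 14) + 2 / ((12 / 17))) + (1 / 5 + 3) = 45524 / 945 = 48.17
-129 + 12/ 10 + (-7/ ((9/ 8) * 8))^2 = -51514/ 405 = -127.20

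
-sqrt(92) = -2 * sqrt(23) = -9.59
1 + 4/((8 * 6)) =13/12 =1.08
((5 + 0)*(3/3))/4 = 5/4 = 1.25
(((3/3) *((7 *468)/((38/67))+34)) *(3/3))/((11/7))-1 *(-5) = 773789/209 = 3702.34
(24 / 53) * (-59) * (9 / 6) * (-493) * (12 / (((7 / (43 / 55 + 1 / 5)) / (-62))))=-42069575232 / 20405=-2061728.75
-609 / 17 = -35.82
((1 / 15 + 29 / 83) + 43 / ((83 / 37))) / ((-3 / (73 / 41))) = -1779959 / 153135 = -11.62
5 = 5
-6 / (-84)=1 / 14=0.07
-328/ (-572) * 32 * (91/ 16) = 104.36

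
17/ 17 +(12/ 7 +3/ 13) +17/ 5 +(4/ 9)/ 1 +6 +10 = 93323/ 4095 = 22.79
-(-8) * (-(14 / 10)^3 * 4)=-10976 / 125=-87.81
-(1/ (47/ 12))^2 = -144/ 2209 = -0.07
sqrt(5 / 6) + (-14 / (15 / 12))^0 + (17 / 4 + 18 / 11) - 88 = -3569 / 44 + sqrt(30) / 6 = -80.20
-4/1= -4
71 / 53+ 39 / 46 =5333 / 2438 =2.19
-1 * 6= -6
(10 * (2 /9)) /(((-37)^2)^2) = 20 /16867449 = 0.00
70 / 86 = 35 / 43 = 0.81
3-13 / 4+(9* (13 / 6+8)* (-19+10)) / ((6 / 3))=-412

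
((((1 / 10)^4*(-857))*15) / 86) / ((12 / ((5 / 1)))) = -857 / 137600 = -0.01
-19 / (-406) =19 / 406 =0.05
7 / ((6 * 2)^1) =7 / 12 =0.58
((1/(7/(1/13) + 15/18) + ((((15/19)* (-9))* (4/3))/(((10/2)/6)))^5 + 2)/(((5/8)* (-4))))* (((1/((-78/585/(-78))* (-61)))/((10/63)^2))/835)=-34623.96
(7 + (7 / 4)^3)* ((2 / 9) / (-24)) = -791 / 6912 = -0.11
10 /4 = 5 /2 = 2.50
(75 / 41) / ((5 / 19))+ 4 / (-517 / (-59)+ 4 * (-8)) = 381059 / 56211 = 6.78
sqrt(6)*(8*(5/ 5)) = 8*sqrt(6) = 19.60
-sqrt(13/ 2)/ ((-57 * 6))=sqrt(26)/ 684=0.01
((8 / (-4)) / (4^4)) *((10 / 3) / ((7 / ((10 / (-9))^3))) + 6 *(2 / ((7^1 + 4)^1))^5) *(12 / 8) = 100473167 / 13149492048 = 0.01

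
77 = 77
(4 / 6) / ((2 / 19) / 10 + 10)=190 / 2853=0.07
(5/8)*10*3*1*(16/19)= 300/19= 15.79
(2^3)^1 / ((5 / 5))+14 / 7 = 10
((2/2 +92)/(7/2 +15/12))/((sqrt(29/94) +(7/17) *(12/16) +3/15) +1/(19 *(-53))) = -54780089363280/278886075673 +1147561893600 *sqrt(2726)/278886075673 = 18.41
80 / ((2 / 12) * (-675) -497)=-160 / 1219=-0.13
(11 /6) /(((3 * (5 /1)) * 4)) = 11 /360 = 0.03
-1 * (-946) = 946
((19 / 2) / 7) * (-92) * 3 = -2622 / 7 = -374.57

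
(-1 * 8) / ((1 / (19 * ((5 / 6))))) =-380 / 3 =-126.67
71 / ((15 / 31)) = 2201 / 15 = 146.73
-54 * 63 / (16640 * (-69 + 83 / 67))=113967 / 37772800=0.00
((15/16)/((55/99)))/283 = 27/4528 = 0.01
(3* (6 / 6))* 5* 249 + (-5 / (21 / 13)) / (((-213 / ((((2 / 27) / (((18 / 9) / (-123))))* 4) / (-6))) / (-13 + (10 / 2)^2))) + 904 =186773543 / 40257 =4639.53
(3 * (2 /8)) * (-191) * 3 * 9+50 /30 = -46393 /12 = -3866.08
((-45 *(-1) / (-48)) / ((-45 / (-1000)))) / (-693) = 125 / 4158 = 0.03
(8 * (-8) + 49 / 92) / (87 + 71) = -5839 / 14536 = -0.40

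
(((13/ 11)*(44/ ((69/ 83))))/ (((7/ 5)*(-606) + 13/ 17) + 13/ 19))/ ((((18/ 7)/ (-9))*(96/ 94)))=0.25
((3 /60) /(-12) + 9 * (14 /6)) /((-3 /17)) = -85663 /720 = -118.98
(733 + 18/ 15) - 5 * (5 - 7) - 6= 3691/ 5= 738.20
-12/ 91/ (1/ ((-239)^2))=-685452/ 91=-7532.44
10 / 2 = 5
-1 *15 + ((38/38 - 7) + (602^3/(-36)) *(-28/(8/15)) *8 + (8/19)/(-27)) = 1305730729099/513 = 2545284072.32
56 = 56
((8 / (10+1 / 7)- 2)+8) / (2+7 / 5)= 2410 / 1207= 2.00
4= 4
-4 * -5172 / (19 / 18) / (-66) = -62064 / 209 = -296.96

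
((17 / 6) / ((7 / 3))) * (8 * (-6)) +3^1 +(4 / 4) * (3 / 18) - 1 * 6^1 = -2567 / 42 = -61.12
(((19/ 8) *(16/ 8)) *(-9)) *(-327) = 55917/ 4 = 13979.25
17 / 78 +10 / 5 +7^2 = 3995 / 78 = 51.22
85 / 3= 28.33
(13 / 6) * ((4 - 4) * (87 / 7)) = 0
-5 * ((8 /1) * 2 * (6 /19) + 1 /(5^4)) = -60019 /2375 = -25.27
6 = 6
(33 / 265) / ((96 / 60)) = 0.08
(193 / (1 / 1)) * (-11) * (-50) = 106150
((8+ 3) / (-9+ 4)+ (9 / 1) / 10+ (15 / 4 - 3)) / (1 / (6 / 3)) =-11 / 10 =-1.10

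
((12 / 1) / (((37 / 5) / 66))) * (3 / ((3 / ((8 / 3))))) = 10560 / 37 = 285.41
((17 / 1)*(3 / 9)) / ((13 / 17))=289 / 39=7.41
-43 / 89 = -0.48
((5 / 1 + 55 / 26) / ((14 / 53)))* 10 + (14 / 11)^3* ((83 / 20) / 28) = 163315736 / 605605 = 269.67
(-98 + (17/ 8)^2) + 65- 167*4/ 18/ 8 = -19079/ 576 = -33.12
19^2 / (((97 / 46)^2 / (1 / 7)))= 763876 / 65863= 11.60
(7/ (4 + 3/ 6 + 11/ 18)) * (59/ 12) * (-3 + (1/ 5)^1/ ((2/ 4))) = -16107/ 920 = -17.51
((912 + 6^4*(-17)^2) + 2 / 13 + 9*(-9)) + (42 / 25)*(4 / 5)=609986809 / 1625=375376.50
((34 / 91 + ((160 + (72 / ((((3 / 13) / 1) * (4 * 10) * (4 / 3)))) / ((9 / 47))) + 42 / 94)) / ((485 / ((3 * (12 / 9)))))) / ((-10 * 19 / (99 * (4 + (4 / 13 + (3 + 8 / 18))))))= -6.38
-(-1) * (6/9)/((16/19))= 19/24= 0.79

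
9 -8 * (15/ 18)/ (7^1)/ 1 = 169/ 21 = 8.05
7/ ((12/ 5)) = 35/ 12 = 2.92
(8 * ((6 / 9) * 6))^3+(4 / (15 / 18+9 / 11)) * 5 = 3573032 / 109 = 32780.11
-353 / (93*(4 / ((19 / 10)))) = -6707 / 3720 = -1.80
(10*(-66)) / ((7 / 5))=-471.43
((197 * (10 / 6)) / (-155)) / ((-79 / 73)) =14381 / 7347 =1.96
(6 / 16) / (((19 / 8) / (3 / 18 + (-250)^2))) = 375001 / 38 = 9868.45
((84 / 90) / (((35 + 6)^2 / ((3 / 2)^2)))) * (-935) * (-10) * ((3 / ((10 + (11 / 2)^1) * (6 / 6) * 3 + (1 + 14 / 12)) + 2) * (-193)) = -4647.66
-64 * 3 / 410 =-96 / 205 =-0.47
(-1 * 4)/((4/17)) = -17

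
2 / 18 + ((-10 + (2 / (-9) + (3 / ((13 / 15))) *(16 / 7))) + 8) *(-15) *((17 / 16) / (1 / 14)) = -297049 / 234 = -1269.44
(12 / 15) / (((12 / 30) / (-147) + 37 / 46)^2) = 914492880 / 734572609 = 1.24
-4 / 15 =-0.27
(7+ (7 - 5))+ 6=15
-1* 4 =-4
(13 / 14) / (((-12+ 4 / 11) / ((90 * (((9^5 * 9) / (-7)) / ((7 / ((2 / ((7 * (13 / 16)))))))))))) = 263063295 / 9604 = 27391.01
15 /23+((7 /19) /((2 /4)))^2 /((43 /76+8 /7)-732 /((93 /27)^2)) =8619590311 /13402700415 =0.64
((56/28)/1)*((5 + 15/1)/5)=8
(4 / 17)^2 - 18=-5186 / 289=-17.94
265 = 265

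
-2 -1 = -3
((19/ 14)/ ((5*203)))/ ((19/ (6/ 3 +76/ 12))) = 5/ 8526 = 0.00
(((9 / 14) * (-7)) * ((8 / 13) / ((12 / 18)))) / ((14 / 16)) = -432 / 91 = -4.75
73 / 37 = 1.97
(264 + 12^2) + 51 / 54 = 7361 / 18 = 408.94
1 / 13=0.08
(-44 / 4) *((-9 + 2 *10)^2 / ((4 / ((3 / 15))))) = -1331 / 20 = -66.55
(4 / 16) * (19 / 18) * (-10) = -95 / 36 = -2.64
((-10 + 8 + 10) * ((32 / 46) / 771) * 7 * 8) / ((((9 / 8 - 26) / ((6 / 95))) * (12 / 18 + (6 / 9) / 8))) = -458752 / 335242365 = -0.00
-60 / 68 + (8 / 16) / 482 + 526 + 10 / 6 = 25898875 / 49164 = 526.79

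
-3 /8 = -0.38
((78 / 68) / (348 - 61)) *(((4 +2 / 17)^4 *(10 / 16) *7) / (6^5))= 97540625 / 150891043104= 0.00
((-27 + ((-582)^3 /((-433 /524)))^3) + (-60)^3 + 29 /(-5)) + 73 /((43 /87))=236994999526969889720084513286301231 /17454288455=13578038436684578656465460.00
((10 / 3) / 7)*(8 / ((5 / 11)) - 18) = -4 / 21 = -0.19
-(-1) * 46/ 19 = 46/ 19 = 2.42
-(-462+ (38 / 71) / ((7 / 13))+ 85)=186875 / 497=376.01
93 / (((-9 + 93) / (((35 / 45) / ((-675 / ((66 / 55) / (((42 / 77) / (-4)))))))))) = 341 / 30375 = 0.01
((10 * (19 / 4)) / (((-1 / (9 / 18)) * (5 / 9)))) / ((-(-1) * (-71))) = 171 / 284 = 0.60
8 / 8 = 1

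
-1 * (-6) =6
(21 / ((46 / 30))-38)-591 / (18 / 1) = -7885 / 138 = -57.14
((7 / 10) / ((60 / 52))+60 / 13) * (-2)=-10183 / 975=-10.44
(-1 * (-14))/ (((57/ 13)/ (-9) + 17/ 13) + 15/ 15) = 546/ 71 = 7.69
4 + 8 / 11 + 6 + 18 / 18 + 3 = 162 / 11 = 14.73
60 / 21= 20 / 7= 2.86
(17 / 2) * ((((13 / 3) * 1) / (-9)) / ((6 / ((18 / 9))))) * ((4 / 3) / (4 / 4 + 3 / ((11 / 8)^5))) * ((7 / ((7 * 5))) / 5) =-71184542 / 1575581625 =-0.05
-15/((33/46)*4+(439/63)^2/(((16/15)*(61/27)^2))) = -335485360/263646043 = -1.27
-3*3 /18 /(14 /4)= -1 /7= -0.14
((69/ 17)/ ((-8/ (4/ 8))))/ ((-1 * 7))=69/ 1904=0.04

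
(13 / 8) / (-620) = -13 / 4960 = -0.00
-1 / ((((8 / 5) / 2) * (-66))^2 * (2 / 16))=-0.00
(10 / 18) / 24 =0.02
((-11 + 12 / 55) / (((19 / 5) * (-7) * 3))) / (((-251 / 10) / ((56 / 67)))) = -47440 / 10544259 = -0.00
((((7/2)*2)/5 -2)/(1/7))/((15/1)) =-7/25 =-0.28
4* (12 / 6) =8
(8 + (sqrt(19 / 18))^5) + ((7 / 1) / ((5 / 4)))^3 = 361 * sqrt(38) / 1944 + 22952 / 125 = 184.76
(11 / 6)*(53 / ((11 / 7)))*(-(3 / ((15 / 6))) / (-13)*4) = 1484 / 65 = 22.83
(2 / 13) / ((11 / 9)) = 18 / 143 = 0.13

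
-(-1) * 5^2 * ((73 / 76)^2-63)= -8963975 / 5776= -1551.93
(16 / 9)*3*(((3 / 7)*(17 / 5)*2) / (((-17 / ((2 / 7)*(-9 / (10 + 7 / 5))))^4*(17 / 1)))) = 5184000 / 182936467830487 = 0.00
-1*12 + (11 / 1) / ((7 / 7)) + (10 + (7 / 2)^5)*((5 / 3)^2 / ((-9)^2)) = 44983 / 2592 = 17.35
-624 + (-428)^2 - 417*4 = 180892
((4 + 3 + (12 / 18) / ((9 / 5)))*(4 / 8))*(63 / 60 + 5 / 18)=47561 / 9720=4.89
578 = 578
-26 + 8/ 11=-278/ 11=-25.27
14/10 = 7/5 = 1.40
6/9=2/3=0.67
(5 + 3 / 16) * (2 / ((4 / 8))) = 83 / 4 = 20.75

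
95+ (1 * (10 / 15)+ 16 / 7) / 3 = 6047 / 63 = 95.98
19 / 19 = 1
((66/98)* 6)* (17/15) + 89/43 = 70051/10535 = 6.65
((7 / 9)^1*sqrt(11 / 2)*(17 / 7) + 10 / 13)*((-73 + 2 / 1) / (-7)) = 710 / 91 + 1207*sqrt(22) / 126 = 52.73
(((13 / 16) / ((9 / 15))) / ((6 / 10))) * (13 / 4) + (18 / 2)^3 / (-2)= -205727 / 576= -357.16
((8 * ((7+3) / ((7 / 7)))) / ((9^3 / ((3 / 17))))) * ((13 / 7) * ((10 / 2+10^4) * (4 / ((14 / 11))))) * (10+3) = 991962400 / 67473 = 14701.62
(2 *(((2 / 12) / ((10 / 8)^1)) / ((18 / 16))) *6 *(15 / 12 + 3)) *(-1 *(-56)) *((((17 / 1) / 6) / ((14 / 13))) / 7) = 120224 / 945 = 127.22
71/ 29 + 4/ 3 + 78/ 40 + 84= 156133/ 1740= 89.73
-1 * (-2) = 2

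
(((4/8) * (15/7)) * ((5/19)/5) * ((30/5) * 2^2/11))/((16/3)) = 135/5852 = 0.02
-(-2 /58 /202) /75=1 /439350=0.00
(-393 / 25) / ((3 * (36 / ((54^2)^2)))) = -30941676 / 25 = -1237667.04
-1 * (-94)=94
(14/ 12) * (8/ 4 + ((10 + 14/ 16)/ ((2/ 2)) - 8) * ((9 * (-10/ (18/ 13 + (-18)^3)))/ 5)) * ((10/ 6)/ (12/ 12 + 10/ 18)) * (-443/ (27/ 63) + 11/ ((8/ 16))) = -1026968125/ 404256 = -2540.39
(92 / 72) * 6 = 23 / 3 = 7.67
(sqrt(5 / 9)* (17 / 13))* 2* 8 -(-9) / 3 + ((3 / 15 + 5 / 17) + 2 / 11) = 3437 / 935 + 272* sqrt(5) / 39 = 19.27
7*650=4550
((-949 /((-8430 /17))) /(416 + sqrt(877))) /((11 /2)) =0.00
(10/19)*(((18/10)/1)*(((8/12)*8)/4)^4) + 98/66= 8425/1881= 4.48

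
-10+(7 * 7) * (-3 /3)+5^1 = -54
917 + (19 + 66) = 1002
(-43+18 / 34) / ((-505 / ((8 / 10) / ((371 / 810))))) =467856 / 3185035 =0.15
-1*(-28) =28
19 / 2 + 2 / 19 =365 / 38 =9.61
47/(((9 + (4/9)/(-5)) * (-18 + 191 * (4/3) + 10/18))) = 3807/171227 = 0.02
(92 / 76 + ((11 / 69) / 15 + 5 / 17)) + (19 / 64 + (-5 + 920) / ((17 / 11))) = 593.87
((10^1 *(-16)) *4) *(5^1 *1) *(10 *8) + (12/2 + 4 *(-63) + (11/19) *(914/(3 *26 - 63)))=-73020056/285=-256210.72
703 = 703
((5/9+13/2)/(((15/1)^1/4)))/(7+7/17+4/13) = 28067/115155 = 0.24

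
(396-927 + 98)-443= -876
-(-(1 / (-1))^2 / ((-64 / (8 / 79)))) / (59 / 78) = -39 / 18644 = -0.00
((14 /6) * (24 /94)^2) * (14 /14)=336 /2209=0.15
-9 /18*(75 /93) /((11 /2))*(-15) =1.10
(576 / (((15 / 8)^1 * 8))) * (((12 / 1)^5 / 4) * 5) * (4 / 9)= 5308416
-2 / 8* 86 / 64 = -0.34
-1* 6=-6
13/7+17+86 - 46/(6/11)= 431/21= 20.52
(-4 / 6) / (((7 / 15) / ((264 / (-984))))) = 110 / 287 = 0.38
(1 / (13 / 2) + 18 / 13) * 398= 7960 / 13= 612.31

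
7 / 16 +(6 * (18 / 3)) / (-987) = 2111 / 5264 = 0.40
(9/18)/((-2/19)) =-19/4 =-4.75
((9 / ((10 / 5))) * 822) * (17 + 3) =73980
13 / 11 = 1.18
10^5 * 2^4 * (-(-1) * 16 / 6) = 12800000 / 3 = 4266666.67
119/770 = 17/110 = 0.15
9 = 9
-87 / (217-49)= -0.52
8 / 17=0.47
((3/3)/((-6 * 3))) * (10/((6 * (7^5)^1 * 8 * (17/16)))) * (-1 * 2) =10/7714413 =0.00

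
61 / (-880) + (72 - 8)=56259 / 880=63.93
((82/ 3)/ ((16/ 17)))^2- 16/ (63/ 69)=3330007/ 4032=825.89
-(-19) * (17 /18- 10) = -3097 /18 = -172.06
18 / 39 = 6 / 13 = 0.46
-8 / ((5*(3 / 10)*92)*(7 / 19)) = -76 / 483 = -0.16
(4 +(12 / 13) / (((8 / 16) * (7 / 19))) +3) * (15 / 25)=3279 / 455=7.21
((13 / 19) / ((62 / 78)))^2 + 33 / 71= 29698872 / 24631391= 1.21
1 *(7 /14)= 1 /2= 0.50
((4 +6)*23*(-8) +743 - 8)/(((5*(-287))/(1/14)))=221/4018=0.06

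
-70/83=-0.84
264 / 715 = 24 / 65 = 0.37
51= 51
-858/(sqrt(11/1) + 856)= -734448/732725 + 858*sqrt(11)/732725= -1.00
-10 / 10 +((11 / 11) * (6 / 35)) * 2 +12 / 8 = 59 / 70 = 0.84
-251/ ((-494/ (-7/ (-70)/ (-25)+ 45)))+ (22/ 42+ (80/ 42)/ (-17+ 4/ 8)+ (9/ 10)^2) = 1030479781/ 42792750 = 24.08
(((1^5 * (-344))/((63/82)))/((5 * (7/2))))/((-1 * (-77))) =-0.33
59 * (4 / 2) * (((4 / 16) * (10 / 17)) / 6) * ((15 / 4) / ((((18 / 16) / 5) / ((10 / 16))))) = 36875 / 1224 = 30.13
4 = 4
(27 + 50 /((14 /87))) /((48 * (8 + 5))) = 197 /364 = 0.54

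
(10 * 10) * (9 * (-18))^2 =2624400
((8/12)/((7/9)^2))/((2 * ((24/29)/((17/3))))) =1479/392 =3.77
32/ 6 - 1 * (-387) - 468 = -227/ 3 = -75.67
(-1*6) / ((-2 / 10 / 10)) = 300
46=46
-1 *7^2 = -49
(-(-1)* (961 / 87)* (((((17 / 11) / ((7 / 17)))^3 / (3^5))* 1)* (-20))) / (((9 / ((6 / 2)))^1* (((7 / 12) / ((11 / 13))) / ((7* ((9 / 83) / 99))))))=-1855696304720 / 10414037721087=-0.18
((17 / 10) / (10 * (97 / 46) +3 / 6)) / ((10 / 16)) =3128 / 24825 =0.13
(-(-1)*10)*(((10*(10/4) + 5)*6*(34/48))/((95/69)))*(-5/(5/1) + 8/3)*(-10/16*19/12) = -1527.34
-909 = -909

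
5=5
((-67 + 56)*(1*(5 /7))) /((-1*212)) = 55 /1484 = 0.04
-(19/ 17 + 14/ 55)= -1283/ 935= -1.37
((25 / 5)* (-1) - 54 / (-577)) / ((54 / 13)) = -36803 / 31158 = -1.18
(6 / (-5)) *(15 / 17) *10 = -180 / 17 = -10.59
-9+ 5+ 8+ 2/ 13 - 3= 15/ 13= 1.15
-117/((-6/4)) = 78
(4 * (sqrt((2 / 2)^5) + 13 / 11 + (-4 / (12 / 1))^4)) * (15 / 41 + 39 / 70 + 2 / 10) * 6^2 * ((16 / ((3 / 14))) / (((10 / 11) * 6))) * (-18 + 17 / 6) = -3669682016 / 49815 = -73666.21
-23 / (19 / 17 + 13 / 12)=-4692 / 449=-10.45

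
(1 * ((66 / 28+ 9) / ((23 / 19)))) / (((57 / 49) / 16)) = 2968 / 23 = 129.04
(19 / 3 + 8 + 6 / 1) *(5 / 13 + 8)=6649 / 39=170.49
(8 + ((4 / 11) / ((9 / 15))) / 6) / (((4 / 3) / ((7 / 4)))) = 2807 / 264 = 10.63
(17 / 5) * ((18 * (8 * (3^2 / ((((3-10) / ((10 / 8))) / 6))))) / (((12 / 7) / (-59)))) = 162486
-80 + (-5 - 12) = -97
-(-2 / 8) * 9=2.25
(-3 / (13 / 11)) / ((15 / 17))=-187 / 65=-2.88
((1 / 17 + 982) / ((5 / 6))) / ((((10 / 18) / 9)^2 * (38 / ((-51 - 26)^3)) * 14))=-4286292921603 / 16150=-265405134.46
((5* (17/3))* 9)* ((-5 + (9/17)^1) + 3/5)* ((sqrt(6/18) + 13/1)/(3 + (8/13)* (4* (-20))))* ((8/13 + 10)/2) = 22701* sqrt(3)/601 + 885339/601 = 1538.53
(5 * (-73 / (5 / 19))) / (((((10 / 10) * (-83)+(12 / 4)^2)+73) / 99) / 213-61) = 29247669 / 1286308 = 22.74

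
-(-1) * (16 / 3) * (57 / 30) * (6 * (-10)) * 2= -1216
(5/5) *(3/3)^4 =1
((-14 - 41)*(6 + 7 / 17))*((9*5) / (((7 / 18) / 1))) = -4855950 / 119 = -40806.30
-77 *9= -693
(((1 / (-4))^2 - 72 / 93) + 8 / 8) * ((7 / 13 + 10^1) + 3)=121 / 31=3.90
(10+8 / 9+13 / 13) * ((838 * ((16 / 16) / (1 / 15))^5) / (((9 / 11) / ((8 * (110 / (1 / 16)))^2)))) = 1833146050560000000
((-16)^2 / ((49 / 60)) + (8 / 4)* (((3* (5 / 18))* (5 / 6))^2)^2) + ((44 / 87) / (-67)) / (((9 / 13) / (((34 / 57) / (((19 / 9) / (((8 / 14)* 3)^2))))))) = 313.93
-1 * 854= -854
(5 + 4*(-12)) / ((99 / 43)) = -18.68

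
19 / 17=1.12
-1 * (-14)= 14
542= 542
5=5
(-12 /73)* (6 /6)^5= -12 /73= -0.16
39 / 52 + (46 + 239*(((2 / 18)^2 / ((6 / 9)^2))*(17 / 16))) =30991 / 576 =53.80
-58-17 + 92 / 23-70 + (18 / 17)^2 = -40425 / 289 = -139.88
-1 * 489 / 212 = -489 / 212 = -2.31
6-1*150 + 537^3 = 154854009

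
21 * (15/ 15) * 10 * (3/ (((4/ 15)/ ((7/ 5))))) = 6615/ 2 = 3307.50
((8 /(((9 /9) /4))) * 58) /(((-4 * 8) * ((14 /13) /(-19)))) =7163 /7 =1023.29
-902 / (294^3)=-451 / 12706092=-0.00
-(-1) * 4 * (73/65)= 292/65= 4.49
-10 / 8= -5 / 4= -1.25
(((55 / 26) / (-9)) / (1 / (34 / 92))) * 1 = -935 / 10764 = -0.09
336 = 336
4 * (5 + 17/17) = 24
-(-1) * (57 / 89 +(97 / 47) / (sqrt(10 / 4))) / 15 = 19 / 445 +97 * sqrt(10) / 3525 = 0.13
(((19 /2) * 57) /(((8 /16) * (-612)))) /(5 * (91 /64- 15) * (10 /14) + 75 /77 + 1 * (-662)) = 444752 /178322061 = 0.00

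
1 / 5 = 0.20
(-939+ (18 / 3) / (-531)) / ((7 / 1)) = -166205 / 1239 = -134.14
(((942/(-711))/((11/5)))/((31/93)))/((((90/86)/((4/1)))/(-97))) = 5238776/7821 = 669.83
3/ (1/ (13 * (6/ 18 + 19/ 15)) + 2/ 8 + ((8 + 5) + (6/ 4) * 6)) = 0.13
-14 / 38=-0.37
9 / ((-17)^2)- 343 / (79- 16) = -14080 / 2601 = -5.41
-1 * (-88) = 88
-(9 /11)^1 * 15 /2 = -135 /22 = -6.14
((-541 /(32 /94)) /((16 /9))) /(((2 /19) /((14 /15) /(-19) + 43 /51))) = -293453007 /43520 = -6742.95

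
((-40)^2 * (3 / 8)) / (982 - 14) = 0.62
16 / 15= 1.07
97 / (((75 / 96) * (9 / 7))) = 21728 / 225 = 96.57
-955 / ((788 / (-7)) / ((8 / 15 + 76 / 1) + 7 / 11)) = 17024021 / 26004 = 654.67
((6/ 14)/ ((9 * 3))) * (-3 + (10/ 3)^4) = 9757/ 5103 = 1.91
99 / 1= 99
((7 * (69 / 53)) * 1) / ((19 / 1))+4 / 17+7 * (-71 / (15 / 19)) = -161471132 / 256785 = -628.82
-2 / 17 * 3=-6 / 17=-0.35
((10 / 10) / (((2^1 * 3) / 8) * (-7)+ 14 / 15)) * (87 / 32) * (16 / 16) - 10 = -22025 / 2072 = -10.63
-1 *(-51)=51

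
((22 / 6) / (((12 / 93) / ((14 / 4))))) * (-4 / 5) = -2387 / 30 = -79.57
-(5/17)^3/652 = -125/3203276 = -0.00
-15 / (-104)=15 / 104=0.14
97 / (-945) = -97 / 945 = -0.10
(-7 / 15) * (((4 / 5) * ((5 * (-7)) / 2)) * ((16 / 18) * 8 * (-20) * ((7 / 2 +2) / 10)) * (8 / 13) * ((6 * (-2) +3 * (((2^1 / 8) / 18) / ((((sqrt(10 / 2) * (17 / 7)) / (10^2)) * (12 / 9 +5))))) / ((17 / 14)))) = 30908416 / 9945-27044864 * sqrt(5) / 1927341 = 3076.56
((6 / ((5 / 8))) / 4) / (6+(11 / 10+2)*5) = 24 / 215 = 0.11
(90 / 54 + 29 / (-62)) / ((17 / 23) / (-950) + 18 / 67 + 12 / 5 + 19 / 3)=163230425 / 1225491163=0.13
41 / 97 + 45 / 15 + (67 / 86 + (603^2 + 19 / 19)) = 363614.20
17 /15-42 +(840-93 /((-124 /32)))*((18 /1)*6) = 1399067 /15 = 93271.13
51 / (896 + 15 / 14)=714 / 12559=0.06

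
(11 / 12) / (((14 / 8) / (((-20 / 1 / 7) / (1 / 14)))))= -440 / 21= -20.95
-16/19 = -0.84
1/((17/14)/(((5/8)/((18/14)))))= 245/612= 0.40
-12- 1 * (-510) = 498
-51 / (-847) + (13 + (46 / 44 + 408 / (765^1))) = 371977 / 25410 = 14.64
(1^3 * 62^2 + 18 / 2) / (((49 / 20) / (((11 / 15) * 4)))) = 678128 / 147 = 4613.12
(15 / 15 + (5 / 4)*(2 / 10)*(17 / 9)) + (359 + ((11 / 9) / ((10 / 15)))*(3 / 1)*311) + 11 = 74951 / 36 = 2081.97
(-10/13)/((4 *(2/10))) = -25/26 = -0.96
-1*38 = -38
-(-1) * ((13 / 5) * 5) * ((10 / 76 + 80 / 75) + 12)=97799 / 570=171.58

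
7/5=1.40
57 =57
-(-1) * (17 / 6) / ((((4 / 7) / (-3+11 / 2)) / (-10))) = -2975 / 24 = -123.96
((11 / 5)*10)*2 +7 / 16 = 711 / 16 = 44.44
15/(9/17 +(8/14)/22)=27.01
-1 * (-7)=7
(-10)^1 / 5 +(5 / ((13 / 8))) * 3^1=94 / 13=7.23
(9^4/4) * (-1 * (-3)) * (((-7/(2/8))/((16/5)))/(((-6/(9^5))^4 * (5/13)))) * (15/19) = -4032636844441887998647695/4864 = -829078298610585526037.77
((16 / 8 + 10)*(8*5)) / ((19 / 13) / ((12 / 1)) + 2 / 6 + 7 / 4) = 9360 / 43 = 217.67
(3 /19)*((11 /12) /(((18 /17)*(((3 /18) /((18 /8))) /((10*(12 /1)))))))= 221.45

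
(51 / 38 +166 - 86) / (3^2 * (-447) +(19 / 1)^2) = -0.02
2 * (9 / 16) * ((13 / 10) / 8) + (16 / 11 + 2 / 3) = 48661 / 21120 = 2.30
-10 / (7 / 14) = -20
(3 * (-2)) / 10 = -3 / 5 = -0.60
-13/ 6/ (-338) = 1/ 156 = 0.01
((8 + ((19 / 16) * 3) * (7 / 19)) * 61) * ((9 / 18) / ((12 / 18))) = 27267 / 64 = 426.05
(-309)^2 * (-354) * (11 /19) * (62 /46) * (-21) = 242043762114 /437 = 553875885.84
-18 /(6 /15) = -45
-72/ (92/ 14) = -252/ 23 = -10.96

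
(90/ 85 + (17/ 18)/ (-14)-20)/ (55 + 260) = -81433/ 1349460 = -0.06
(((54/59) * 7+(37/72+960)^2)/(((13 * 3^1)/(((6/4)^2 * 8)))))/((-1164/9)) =-282180707843/85707648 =-3292.36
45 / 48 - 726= -11601 / 16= -725.06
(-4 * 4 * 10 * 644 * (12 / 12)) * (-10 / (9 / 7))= 7212800 / 9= 801422.22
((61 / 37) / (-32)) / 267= -61 / 316128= -0.00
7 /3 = 2.33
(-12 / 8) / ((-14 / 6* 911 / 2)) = 9 / 6377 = 0.00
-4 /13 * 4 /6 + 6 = 226 /39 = 5.79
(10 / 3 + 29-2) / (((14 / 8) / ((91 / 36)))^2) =15379 / 243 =63.29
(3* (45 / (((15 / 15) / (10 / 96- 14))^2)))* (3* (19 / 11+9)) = 1181180295 / 1408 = 838906.46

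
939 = 939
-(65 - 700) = 635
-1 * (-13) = 13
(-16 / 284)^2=16 / 5041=0.00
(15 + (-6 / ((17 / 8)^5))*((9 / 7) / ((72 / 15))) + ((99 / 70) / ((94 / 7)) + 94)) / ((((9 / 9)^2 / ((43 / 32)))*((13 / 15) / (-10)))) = -657246793562445 / 388654616896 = -1691.08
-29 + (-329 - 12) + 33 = -337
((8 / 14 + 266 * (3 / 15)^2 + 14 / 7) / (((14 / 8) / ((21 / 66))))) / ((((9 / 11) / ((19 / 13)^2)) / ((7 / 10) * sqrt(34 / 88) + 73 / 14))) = 417316 * sqrt(187) / 2091375 + 60928136 / 1863225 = 35.43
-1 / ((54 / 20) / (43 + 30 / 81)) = -11710 / 729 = -16.06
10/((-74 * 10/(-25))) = 25/74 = 0.34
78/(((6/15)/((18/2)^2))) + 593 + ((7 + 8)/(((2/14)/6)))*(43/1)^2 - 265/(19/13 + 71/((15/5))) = 231524501/196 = 1181247.45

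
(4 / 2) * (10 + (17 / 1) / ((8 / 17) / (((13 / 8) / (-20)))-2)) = 13463 / 861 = 15.64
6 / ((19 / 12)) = 72 / 19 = 3.79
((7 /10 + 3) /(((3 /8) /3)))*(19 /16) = 703 /20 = 35.15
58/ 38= 29/ 19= 1.53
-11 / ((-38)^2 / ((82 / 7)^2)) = -18491 / 17689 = -1.05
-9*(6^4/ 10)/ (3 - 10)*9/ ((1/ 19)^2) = 18948168/ 35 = 541376.23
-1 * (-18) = 18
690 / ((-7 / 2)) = -1380 / 7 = -197.14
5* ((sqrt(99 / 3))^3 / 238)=165* sqrt(33) / 238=3.98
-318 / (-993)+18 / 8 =3403 / 1324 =2.57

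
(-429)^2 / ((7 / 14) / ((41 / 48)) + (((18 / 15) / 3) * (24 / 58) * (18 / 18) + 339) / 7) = 2552955405 / 680233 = 3753.06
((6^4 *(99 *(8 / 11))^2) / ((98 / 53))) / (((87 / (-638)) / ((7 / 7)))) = -1305621504 / 49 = -26645336.82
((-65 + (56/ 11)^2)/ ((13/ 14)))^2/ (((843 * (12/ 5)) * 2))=5479043045/ 12515156082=0.44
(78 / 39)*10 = 20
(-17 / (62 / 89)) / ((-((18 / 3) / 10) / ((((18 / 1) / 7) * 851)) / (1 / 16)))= 19313445 / 3472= 5562.63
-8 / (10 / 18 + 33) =-36 / 151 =-0.24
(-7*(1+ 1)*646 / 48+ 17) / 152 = -2057 / 1824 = -1.13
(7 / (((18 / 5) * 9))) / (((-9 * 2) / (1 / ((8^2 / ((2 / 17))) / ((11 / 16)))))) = -385 / 25380864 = -0.00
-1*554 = -554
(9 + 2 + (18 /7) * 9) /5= 239 /35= 6.83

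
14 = 14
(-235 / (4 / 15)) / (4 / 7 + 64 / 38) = -6251 / 16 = -390.69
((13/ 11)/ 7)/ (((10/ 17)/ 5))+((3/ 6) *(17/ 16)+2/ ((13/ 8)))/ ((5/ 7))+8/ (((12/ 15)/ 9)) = 15039327/ 160160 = 93.90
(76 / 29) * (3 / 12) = 19 / 29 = 0.66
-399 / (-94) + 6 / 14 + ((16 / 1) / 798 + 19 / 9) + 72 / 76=872215 / 112518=7.75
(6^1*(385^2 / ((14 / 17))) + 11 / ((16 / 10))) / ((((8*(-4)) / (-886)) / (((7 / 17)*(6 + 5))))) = 294700449505 / 2176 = 135432191.87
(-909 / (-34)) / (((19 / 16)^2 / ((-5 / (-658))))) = 290880 / 2019073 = 0.14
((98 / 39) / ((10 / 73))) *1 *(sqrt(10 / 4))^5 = 17885 *sqrt(10) / 312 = 181.27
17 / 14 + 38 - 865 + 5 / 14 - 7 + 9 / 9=-5820 / 7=-831.43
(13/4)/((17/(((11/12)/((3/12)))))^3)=17303/530604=0.03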